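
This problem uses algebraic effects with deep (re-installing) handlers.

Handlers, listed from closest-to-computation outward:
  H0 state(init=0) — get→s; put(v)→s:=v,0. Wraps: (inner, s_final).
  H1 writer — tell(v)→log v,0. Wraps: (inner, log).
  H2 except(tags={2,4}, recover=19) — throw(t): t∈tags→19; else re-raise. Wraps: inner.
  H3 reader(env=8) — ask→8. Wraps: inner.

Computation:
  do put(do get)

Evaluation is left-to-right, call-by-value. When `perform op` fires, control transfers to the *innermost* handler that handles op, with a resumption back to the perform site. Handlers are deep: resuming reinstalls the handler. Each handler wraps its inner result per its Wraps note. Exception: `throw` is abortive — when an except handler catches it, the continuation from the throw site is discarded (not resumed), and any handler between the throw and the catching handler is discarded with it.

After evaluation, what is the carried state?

Answer: 0

Step-by-step:
get @ H0 ⇒ 0
put(0) @ H0 ⇒ s:=0
H0 returns (0, 0)
H1 returns ((0, 0), ())
H2 returns ((0, 0), ())
H3 returns ((0, 0), ())
= ((0, 0), ())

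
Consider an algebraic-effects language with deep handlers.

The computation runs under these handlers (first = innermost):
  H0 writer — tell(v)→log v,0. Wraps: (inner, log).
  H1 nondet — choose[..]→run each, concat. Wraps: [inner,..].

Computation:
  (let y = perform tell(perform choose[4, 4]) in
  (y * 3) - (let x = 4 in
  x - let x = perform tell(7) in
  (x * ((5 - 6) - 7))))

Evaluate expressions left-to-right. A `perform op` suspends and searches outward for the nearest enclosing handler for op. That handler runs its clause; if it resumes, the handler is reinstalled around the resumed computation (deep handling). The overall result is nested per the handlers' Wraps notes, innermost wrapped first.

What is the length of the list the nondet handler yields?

Answer: 2

Working:
choose[4, 4] @ H1
  branch[0] choose=4:
    tell(4) @ H0 ⇒ log+=4
    tell(7) @ H0 ⇒ log+=7
    H0 returns (-4, (4, 7))
    H1 returns [(-4, (4, 7))]
  branch[1] choose=4:
    tell(4) @ H0 ⇒ log+=4
    tell(7) @ H0 ⇒ log+=7
    H0 returns (-4, (4, 7))
    H1 returns [(-4, (4, 7))]
= [(-4, (4, 7)), (-4, (4, 7))]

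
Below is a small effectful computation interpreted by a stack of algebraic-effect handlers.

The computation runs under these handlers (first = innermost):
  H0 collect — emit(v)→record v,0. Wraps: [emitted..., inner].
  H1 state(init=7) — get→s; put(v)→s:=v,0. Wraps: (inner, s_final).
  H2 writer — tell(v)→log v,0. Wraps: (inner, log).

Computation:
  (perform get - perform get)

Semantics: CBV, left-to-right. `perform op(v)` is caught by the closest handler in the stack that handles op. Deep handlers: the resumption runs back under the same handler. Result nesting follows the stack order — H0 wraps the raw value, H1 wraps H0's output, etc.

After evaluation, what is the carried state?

Working:
get @ H1 ⇒ 7
get @ H1 ⇒ 7
H0 returns [0]
H1 returns ([0], 7)
H2 returns (([0], 7), ())
= (([0], 7), ())

Answer: 7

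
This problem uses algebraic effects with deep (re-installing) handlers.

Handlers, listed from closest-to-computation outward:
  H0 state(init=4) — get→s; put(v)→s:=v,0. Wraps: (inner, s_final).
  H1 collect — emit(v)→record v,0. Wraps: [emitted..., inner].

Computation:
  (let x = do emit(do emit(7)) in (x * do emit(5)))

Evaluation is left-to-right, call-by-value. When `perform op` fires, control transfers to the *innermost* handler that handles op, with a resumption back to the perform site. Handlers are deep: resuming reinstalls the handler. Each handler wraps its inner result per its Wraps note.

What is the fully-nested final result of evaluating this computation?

Step-by-step:
emit(7) @ H1 ⇒ out+=7
emit(0) @ H1 ⇒ out+=0
emit(5) @ H1 ⇒ out+=5
H0 returns (0, 4)
H1 returns [7, 0, 5, (0, 4)]
= [7, 0, 5, (0, 4)]

Answer: [7, 0, 5, (0, 4)]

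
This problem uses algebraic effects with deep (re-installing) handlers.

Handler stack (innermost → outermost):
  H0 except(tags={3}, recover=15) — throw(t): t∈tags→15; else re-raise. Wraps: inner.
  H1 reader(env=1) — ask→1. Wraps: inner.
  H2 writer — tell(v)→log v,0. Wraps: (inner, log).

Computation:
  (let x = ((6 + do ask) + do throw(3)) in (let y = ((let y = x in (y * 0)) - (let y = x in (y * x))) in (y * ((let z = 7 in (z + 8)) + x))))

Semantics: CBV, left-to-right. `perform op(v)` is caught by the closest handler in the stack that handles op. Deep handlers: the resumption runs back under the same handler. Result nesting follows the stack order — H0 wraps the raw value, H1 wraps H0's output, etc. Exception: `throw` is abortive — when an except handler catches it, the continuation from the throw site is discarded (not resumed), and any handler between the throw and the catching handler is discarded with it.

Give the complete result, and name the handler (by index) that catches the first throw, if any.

Answer: (15, ()) ; first throw caught by: H0

Step-by-step:
ask @ H1 ⇒ 1
throw(3) @ H0 caught ⇒ 15
H1 returns 15
H2 returns (15, ())
= (15, ())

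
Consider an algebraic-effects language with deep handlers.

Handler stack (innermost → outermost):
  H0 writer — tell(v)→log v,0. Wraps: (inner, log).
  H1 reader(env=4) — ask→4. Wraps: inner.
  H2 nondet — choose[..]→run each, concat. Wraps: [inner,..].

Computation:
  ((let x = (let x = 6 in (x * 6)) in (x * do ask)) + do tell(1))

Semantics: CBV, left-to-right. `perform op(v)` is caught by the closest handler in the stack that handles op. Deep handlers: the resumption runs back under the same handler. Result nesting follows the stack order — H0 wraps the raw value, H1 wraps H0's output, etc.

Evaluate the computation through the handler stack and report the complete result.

Answer: [(144, (1))]

Step-by-step:
ask @ H1 ⇒ 4
tell(1) @ H0 ⇒ log+=1
H0 returns (144, (1))
H1 returns (144, (1))
H2 returns [(144, (1))]
= [(144, (1))]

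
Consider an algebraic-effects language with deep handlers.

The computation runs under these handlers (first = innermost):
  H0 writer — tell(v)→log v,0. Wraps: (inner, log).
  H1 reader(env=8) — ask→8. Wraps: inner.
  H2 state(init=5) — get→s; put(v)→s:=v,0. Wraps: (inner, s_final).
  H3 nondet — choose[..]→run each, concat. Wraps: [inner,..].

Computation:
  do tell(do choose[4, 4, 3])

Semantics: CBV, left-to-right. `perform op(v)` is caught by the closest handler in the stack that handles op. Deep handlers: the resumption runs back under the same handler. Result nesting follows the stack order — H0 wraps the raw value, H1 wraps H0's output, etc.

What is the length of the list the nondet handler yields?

Step-by-step:
choose[4, 4, 3] @ H3
  branch[0] choose=4:
    tell(4) @ H0 ⇒ log+=4
    H0 returns (0, (4))
    H1 returns (0, (4))
    H2 returns ((0, (4)), 5)
    H3 returns [((0, (4)), 5)]
  branch[1] choose=4:
    tell(4) @ H0 ⇒ log+=4
    H0 returns (0, (4))
    H1 returns (0, (4))
    H2 returns ((0, (4)), 5)
    H3 returns [((0, (4)), 5)]
  branch[2] choose=3:
    tell(3) @ H0 ⇒ log+=3
    H0 returns (0, (3))
    H1 returns (0, (3))
    H2 returns ((0, (3)), 5)
    H3 returns [((0, (3)), 5)]
= [((0, (4)), 5), ((0, (4)), 5), ((0, (3)), 5)]

Answer: 3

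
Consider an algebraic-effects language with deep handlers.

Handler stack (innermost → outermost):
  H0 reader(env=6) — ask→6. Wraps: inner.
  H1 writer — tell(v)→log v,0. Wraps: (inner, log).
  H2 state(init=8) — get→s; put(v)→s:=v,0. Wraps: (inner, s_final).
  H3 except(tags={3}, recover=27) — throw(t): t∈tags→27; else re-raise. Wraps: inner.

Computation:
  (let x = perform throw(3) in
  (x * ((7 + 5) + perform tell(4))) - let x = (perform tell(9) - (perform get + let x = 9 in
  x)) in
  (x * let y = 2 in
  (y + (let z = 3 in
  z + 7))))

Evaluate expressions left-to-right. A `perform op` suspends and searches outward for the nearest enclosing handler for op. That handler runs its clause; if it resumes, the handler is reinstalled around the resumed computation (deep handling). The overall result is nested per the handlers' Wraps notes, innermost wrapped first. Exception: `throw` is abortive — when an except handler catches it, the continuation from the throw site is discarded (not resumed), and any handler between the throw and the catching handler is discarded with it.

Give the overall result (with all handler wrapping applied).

Answer: 27

Step-by-step:
throw(3) @ H3 caught ⇒ 27
= 27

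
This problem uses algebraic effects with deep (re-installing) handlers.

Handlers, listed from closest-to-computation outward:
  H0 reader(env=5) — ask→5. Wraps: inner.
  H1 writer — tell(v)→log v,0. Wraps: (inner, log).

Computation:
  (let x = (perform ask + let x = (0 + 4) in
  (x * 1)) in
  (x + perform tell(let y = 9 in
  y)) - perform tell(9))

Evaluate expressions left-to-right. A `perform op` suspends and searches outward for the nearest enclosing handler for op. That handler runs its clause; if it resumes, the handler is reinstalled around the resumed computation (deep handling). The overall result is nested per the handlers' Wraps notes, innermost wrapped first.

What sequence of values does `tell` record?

Step-by-step:
ask @ H0 ⇒ 5
tell(9) @ H1 ⇒ log+=9
tell(9) @ H1 ⇒ log+=9
H0 returns 9
H1 returns (9, (9, 9))
= (9, (9, 9))

Answer: (9, 9)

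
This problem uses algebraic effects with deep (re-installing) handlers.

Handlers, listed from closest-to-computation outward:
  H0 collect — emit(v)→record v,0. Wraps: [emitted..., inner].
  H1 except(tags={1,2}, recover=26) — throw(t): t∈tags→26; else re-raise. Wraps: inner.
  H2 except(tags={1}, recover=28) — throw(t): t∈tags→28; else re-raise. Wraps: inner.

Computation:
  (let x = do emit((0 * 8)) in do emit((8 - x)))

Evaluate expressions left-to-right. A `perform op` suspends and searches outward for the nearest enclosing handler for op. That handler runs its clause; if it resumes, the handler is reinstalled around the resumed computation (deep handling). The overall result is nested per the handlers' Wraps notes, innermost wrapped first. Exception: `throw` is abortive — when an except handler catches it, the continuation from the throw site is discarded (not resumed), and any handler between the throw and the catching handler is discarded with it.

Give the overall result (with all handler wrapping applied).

Working:
emit(0) @ H0 ⇒ out+=0
emit(8) @ H0 ⇒ out+=8
H0 returns [0, 8, 0]
H1 returns [0, 8, 0]
H2 returns [0, 8, 0]
= [0, 8, 0]

Answer: [0, 8, 0]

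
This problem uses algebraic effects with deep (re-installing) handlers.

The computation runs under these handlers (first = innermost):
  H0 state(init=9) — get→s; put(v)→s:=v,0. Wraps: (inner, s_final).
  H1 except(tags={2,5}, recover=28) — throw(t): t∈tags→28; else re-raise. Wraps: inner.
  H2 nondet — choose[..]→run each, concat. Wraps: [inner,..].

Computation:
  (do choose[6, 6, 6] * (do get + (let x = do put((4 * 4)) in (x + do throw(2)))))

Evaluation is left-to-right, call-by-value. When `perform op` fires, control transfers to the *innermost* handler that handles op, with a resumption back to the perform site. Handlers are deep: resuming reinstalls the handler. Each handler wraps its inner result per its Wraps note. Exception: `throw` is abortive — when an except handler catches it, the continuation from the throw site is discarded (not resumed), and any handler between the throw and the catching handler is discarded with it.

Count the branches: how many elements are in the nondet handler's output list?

Working:
choose[6, 6, 6] @ H2
  branch[0] choose=6:
    get @ H0 ⇒ 9
    put(16) @ H0 ⇒ s:=16
    throw(2) @ H1 caught ⇒ 28
    H2 returns [28]
  branch[1] choose=6:
    get @ H0 ⇒ 9
    put(16) @ H0 ⇒ s:=16
    throw(2) @ H1 caught ⇒ 28
    H2 returns [28]
  branch[2] choose=6:
    get @ H0 ⇒ 9
    put(16) @ H0 ⇒ s:=16
    throw(2) @ H1 caught ⇒ 28
    H2 returns [28]
= [28, 28, 28]

Answer: 3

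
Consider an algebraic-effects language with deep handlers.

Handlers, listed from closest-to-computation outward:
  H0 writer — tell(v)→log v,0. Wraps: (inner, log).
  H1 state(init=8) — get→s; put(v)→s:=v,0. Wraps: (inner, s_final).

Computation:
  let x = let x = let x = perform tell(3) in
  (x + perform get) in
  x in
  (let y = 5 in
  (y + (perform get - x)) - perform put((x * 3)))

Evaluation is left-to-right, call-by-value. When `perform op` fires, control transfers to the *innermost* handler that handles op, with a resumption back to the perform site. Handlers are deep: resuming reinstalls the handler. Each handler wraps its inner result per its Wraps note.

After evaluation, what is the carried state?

Answer: 24

Step-by-step:
tell(3) @ H0 ⇒ log+=3
get @ H1 ⇒ 8
get @ H1 ⇒ 8
put(24) @ H1 ⇒ s:=24
H0 returns (5, (3))
H1 returns ((5, (3)), 24)
= ((5, (3)), 24)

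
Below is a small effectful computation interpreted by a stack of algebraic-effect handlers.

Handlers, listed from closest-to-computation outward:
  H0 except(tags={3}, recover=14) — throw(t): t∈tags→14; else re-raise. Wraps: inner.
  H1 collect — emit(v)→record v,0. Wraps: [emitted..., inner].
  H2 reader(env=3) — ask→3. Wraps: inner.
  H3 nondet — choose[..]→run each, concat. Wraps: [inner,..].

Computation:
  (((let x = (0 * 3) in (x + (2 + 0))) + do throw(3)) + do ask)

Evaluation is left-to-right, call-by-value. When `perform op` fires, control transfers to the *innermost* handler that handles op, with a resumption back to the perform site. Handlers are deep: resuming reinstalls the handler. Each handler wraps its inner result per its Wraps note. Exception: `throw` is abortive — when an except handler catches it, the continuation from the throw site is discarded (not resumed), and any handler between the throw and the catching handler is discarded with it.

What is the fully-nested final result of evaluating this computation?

Answer: [[14]]

Step-by-step:
throw(3) @ H0 caught ⇒ 14
H1 returns [14]
H2 returns [14]
H3 returns [[14]]
= [[14]]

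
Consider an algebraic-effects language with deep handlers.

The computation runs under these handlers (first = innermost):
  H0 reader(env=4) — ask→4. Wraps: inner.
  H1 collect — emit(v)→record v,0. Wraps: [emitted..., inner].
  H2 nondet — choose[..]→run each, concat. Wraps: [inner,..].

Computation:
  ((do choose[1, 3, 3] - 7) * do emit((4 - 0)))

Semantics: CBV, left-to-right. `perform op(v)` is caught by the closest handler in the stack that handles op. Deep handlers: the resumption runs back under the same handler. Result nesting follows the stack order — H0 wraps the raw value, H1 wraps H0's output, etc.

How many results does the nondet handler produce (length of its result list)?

Step-by-step:
choose[1, 3, 3] @ H2
  branch[0] choose=1:
    emit(4) @ H1 ⇒ out+=4
    H0 returns 0
    H1 returns [4, 0]
    H2 returns [[4, 0]]
  branch[1] choose=3:
    emit(4) @ H1 ⇒ out+=4
    H0 returns 0
    H1 returns [4, 0]
    H2 returns [[4, 0]]
  branch[2] choose=3:
    emit(4) @ H1 ⇒ out+=4
    H0 returns 0
    H1 returns [4, 0]
    H2 returns [[4, 0]]
= [[4, 0], [4, 0], [4, 0]]

Answer: 3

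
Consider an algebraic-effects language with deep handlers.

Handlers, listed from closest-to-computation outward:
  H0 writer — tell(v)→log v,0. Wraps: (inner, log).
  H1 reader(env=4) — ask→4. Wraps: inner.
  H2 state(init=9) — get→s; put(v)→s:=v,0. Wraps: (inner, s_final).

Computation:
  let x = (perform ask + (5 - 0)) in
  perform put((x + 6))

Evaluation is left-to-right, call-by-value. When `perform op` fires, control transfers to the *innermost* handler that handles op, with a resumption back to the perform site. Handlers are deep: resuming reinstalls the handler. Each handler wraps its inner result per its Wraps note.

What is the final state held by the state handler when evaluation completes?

Step-by-step:
ask @ H1 ⇒ 4
put(15) @ H2 ⇒ s:=15
H0 returns (0, ())
H1 returns (0, ())
H2 returns ((0, ()), 15)
= ((0, ()), 15)

Answer: 15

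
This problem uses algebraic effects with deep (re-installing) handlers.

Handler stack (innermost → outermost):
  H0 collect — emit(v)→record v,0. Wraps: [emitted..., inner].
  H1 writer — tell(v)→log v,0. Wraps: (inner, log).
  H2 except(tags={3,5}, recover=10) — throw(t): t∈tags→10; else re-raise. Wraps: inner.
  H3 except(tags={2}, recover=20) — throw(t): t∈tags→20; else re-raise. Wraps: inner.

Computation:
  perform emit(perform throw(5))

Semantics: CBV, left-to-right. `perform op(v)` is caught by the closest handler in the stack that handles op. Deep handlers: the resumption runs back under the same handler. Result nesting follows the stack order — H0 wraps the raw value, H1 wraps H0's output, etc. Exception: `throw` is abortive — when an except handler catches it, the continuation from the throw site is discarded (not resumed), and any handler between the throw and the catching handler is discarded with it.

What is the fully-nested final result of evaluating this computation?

Evaluation trace:
throw(5) @ H2 caught ⇒ 10
H3 returns 10
= 10

Answer: 10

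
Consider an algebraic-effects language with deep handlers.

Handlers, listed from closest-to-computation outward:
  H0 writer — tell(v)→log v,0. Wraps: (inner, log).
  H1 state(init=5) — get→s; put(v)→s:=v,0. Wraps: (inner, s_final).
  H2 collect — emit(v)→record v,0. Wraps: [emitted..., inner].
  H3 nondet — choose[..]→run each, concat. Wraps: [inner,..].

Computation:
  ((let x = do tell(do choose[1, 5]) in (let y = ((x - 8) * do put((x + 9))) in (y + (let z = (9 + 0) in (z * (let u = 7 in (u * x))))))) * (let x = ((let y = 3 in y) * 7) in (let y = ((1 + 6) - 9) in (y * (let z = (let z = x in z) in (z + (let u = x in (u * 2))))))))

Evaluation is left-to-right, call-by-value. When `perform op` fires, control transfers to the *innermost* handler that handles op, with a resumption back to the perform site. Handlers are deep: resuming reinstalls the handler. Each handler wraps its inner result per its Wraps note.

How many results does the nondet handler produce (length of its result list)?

Answer: 2

Evaluation trace:
choose[1, 5] @ H3
  branch[0] choose=1:
    tell(1) @ H0 ⇒ log+=1
    put(9) @ H1 ⇒ s:=9
    H0 returns (0, (1))
    H1 returns ((0, (1)), 9)
    H2 returns [((0, (1)), 9)]
    H3 returns [[((0, (1)), 9)]]
  branch[1] choose=5:
    tell(5) @ H0 ⇒ log+=5
    put(9) @ H1 ⇒ s:=9
    H0 returns (0, (5))
    H1 returns ((0, (5)), 9)
    H2 returns [((0, (5)), 9)]
    H3 returns [[((0, (5)), 9)]]
= [[((0, (1)), 9)], [((0, (5)), 9)]]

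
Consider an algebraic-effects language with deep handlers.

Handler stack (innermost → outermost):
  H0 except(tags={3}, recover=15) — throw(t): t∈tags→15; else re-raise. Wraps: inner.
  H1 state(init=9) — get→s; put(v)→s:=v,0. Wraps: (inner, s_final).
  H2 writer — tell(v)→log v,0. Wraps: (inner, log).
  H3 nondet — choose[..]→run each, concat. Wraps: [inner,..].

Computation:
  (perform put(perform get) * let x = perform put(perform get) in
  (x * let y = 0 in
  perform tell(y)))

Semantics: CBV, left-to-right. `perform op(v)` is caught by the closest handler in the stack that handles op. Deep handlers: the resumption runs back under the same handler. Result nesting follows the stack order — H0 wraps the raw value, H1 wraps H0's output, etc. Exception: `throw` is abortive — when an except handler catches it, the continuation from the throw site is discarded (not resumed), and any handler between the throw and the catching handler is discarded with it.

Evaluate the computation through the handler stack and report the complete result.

Working:
get @ H1 ⇒ 9
put(9) @ H1 ⇒ s:=9
get @ H1 ⇒ 9
put(9) @ H1 ⇒ s:=9
tell(0) @ H2 ⇒ log+=0
H0 returns 0
H1 returns (0, 9)
H2 returns ((0, 9), (0))
H3 returns [((0, 9), (0))]
= [((0, 9), (0))]

Answer: [((0, 9), (0))]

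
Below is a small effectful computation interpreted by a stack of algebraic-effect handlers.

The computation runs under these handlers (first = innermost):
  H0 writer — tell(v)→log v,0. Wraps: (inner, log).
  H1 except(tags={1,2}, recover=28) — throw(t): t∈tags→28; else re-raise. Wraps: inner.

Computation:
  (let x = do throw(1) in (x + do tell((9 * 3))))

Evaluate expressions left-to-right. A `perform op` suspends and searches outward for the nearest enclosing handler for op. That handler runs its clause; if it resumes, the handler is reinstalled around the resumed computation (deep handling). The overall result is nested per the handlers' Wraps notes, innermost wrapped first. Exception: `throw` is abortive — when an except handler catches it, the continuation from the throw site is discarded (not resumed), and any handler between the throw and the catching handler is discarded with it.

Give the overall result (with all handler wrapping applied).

Working:
throw(1) @ H1 caught ⇒ 28
= 28

Answer: 28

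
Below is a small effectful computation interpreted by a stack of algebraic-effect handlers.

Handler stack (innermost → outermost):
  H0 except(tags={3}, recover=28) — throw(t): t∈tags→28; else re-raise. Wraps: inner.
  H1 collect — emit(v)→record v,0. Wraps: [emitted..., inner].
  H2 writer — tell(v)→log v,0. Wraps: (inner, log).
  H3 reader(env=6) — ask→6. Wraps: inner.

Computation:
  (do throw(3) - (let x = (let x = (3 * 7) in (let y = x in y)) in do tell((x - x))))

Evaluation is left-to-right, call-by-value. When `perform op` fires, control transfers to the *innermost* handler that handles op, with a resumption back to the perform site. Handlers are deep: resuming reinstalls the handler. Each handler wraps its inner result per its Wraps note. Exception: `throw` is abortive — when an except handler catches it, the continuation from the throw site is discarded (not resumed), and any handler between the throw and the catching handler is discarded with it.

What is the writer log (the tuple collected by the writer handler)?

Answer: ()

Working:
throw(3) @ H0 caught ⇒ 28
H1 returns [28]
H2 returns ([28], ())
H3 returns ([28], ())
= ([28], ())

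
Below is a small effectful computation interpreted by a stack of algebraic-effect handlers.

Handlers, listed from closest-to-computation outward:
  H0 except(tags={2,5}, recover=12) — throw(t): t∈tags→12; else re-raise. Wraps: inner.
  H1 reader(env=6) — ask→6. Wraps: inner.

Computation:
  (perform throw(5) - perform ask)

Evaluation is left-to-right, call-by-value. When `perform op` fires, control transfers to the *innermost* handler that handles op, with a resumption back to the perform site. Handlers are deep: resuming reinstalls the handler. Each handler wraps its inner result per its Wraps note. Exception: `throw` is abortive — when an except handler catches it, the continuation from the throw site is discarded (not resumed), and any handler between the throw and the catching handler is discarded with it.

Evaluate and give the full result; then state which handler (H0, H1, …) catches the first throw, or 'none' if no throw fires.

Evaluation trace:
throw(5) @ H0 caught ⇒ 12
H1 returns 12
= 12

Answer: 12 ; first throw caught by: H0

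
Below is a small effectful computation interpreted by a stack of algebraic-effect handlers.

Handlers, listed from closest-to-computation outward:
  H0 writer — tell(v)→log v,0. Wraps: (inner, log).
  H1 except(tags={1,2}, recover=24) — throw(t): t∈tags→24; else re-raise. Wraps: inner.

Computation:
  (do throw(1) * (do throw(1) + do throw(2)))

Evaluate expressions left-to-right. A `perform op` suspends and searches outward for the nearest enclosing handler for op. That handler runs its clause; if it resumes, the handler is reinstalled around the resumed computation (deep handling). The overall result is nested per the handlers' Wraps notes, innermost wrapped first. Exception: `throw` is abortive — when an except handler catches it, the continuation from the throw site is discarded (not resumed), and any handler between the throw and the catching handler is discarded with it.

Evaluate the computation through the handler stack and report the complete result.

Step-by-step:
throw(1) @ H1 caught ⇒ 24
= 24

Answer: 24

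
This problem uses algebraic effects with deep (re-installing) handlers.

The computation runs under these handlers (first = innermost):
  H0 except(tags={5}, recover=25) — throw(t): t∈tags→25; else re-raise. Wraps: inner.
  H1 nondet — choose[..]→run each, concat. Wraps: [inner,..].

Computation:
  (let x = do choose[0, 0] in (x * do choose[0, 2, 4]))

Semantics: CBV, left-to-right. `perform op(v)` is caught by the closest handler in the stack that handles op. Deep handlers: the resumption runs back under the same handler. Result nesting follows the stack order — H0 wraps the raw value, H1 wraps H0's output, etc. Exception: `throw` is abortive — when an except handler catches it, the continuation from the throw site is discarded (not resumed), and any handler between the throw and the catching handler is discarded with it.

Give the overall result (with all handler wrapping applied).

Answer: [0, 0, 0, 0, 0, 0]

Evaluation trace:
choose[0, 0] @ H1
  branch[0] choose=0:
    choose[0, 2, 4] @ H1
      branch[0] choose=0:
        H0 returns 0
        H1 returns [0]
      branch[1] choose=2:
        H0 returns 0
        H1 returns [0]
      branch[2] choose=4:
        H0 returns 0
        H1 returns [0]
  branch[1] choose=0:
    choose[0, 2, 4] @ H1
      branch[0] choose=0:
        H0 returns 0
        H1 returns [0]
      branch[1] choose=2:
        H0 returns 0
        H1 returns [0]
      branch[2] choose=4:
        H0 returns 0
        H1 returns [0]
= [0, 0, 0, 0, 0, 0]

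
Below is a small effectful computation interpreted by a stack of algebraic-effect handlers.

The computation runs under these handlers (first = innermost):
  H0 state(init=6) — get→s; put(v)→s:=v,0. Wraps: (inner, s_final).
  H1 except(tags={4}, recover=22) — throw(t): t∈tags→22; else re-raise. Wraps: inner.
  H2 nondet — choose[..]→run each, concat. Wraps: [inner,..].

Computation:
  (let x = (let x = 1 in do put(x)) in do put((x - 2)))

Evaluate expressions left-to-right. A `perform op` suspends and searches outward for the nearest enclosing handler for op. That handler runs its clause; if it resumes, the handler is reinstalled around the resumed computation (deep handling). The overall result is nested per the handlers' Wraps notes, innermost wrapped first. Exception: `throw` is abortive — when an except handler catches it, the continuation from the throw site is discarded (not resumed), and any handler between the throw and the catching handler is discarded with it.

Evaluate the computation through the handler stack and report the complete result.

Working:
put(1) @ H0 ⇒ s:=1
put(-2) @ H0 ⇒ s:=-2
H0 returns (0, -2)
H1 returns (0, -2)
H2 returns [(0, -2)]
= [(0, -2)]

Answer: [(0, -2)]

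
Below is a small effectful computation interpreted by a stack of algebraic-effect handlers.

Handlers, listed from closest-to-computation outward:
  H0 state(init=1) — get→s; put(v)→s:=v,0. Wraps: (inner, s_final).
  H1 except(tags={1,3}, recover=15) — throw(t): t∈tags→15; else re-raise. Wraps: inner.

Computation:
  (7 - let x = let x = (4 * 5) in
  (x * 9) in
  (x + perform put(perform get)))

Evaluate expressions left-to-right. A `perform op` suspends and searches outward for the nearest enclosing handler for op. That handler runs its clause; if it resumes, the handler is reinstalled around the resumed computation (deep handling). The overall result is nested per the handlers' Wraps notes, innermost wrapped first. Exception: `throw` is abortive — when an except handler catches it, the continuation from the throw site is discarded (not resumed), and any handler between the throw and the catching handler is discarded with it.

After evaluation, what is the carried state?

Answer: 1

Step-by-step:
get @ H0 ⇒ 1
put(1) @ H0 ⇒ s:=1
H0 returns (-173, 1)
H1 returns (-173, 1)
= (-173, 1)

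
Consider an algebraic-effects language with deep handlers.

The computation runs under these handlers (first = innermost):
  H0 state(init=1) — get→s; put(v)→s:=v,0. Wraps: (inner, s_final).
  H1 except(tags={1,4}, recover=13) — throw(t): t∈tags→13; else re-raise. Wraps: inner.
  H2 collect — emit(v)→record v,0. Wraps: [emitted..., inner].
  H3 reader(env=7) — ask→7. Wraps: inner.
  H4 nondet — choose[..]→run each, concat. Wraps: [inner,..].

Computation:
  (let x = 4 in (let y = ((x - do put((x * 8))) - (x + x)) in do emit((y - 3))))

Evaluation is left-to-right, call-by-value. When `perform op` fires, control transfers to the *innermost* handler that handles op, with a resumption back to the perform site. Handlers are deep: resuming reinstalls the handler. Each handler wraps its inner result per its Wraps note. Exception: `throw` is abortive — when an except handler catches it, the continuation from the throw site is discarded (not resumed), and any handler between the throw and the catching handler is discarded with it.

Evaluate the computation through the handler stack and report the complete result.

Step-by-step:
put(32) @ H0 ⇒ s:=32
emit(-7) @ H2 ⇒ out+=-7
H0 returns (0, 32)
H1 returns (0, 32)
H2 returns [-7, (0, 32)]
H3 returns [-7, (0, 32)]
H4 returns [[-7, (0, 32)]]
= [[-7, (0, 32)]]

Answer: [[-7, (0, 32)]]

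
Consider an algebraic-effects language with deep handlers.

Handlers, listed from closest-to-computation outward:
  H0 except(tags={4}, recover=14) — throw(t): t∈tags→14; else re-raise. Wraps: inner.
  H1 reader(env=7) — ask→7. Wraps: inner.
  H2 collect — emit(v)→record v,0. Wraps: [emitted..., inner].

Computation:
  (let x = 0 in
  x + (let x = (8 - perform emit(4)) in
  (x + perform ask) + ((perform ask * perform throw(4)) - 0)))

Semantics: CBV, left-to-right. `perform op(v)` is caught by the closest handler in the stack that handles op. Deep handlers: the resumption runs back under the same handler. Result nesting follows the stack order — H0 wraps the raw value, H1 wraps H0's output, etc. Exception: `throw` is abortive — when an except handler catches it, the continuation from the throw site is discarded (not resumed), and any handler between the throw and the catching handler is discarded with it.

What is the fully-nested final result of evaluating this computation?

Answer: [4, 14]

Step-by-step:
emit(4) @ H2 ⇒ out+=4
ask @ H1 ⇒ 7
ask @ H1 ⇒ 7
throw(4) @ H0 caught ⇒ 14
H1 returns 14
H2 returns [4, 14]
= [4, 14]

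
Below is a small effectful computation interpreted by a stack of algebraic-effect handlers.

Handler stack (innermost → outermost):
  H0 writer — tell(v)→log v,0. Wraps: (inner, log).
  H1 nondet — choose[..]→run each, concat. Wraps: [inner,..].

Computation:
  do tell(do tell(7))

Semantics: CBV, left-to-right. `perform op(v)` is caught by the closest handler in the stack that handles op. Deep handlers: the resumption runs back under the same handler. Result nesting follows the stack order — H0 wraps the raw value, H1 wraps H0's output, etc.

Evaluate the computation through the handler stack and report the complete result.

Evaluation trace:
tell(7) @ H0 ⇒ log+=7
tell(0) @ H0 ⇒ log+=0
H0 returns (0, (7, 0))
H1 returns [(0, (7, 0))]
= [(0, (7, 0))]

Answer: [(0, (7, 0))]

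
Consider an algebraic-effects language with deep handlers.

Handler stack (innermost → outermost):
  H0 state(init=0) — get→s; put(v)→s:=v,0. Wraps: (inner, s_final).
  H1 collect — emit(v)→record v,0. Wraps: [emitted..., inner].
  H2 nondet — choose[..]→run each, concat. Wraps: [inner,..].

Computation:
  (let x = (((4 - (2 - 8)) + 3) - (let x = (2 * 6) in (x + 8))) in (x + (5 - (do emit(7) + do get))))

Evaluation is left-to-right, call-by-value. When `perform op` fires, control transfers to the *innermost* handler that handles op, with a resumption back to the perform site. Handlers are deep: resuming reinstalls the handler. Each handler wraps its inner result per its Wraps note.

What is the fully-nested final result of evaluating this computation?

Answer: [[7, (-2, 0)]]

Working:
emit(7) @ H1 ⇒ out+=7
get @ H0 ⇒ 0
H0 returns (-2, 0)
H1 returns [7, (-2, 0)]
H2 returns [[7, (-2, 0)]]
= [[7, (-2, 0)]]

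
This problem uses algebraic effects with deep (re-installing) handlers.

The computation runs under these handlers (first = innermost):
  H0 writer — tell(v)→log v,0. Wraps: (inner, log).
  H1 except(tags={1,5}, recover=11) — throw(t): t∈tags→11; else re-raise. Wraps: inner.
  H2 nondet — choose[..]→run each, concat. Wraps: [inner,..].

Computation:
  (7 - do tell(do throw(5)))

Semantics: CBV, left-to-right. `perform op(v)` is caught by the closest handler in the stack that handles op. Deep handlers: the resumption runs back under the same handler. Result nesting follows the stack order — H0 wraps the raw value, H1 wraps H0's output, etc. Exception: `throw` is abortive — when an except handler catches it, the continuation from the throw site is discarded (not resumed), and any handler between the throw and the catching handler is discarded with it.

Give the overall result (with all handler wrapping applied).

Answer: [11]

Working:
throw(5) @ H1 caught ⇒ 11
H2 returns [11]
= [11]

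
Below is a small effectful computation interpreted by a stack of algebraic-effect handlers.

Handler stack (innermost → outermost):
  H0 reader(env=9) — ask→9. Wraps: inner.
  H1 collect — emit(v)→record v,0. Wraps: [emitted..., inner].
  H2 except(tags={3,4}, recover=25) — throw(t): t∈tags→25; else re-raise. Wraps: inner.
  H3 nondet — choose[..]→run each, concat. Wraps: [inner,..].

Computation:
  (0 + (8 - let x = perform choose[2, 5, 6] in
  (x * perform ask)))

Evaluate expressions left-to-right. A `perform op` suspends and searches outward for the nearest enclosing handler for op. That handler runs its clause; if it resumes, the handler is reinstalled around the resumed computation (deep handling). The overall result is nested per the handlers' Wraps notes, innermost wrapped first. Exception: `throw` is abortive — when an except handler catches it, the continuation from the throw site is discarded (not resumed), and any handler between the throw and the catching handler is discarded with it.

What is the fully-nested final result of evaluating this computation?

Working:
choose[2, 5, 6] @ H3
  branch[0] choose=2:
    ask @ H0 ⇒ 9
    H0 returns -10
    H1 returns [-10]
    H2 returns [-10]
    H3 returns [[-10]]
  branch[1] choose=5:
    ask @ H0 ⇒ 9
    H0 returns -37
    H1 returns [-37]
    H2 returns [-37]
    H3 returns [[-37]]
  branch[2] choose=6:
    ask @ H0 ⇒ 9
    H0 returns -46
    H1 returns [-46]
    H2 returns [-46]
    H3 returns [[-46]]
= [[-10], [-37], [-46]]

Answer: [[-10], [-37], [-46]]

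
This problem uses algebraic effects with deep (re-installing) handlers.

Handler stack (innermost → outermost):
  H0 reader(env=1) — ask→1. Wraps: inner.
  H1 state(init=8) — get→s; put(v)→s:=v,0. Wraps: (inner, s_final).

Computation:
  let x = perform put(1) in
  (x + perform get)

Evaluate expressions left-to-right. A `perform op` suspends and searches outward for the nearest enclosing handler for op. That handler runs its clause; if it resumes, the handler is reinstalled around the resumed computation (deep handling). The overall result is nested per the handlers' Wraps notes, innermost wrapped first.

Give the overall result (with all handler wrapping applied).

Evaluation trace:
put(1) @ H1 ⇒ s:=1
get @ H1 ⇒ 1
H0 returns 1
H1 returns (1, 1)
= (1, 1)

Answer: (1, 1)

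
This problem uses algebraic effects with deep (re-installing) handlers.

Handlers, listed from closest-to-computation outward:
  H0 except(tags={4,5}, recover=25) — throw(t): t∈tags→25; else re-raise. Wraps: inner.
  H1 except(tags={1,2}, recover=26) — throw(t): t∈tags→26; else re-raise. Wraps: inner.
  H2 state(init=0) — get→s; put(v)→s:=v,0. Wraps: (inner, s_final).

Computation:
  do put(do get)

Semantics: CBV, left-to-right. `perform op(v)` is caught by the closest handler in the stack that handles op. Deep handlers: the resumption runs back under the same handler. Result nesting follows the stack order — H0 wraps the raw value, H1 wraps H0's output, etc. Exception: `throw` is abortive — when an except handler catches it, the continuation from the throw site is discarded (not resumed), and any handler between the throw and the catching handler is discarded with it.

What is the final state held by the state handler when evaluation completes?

Step-by-step:
get @ H2 ⇒ 0
put(0) @ H2 ⇒ s:=0
H0 returns 0
H1 returns 0
H2 returns (0, 0)
= (0, 0)

Answer: 0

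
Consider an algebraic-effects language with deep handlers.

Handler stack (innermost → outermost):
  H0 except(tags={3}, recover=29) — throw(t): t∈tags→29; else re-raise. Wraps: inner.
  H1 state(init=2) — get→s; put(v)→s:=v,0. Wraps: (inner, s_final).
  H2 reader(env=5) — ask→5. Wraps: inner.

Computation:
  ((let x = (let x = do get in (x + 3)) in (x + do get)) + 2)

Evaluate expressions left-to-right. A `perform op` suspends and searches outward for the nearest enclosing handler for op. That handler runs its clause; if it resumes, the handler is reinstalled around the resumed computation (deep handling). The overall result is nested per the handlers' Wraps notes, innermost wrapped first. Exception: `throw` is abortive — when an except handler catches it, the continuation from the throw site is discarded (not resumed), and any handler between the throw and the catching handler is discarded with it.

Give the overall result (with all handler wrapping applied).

Evaluation trace:
get @ H1 ⇒ 2
get @ H1 ⇒ 2
H0 returns 9
H1 returns (9, 2)
H2 returns (9, 2)
= (9, 2)

Answer: (9, 2)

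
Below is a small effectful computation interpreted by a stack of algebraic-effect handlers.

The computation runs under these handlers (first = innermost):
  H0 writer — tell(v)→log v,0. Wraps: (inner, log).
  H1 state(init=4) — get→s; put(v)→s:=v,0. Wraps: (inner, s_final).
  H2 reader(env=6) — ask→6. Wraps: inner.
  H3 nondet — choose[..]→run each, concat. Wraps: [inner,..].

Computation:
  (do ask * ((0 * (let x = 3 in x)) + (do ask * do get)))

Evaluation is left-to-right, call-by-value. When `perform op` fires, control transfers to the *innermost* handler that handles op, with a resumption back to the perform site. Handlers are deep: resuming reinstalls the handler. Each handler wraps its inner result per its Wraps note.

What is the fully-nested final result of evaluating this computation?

Answer: [((144, ()), 4)]

Working:
ask @ H2 ⇒ 6
ask @ H2 ⇒ 6
get @ H1 ⇒ 4
H0 returns (144, ())
H1 returns ((144, ()), 4)
H2 returns ((144, ()), 4)
H3 returns [((144, ()), 4)]
= [((144, ()), 4)]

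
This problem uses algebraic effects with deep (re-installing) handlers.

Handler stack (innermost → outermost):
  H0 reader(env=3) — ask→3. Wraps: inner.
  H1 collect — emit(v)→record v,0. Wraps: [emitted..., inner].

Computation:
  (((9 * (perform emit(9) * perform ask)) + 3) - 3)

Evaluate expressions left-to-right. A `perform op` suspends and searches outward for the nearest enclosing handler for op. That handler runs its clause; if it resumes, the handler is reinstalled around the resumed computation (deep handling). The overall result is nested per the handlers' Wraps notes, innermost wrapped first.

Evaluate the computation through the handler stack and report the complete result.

Answer: [9, 0]

Evaluation trace:
emit(9) @ H1 ⇒ out+=9
ask @ H0 ⇒ 3
H0 returns 0
H1 returns [9, 0]
= [9, 0]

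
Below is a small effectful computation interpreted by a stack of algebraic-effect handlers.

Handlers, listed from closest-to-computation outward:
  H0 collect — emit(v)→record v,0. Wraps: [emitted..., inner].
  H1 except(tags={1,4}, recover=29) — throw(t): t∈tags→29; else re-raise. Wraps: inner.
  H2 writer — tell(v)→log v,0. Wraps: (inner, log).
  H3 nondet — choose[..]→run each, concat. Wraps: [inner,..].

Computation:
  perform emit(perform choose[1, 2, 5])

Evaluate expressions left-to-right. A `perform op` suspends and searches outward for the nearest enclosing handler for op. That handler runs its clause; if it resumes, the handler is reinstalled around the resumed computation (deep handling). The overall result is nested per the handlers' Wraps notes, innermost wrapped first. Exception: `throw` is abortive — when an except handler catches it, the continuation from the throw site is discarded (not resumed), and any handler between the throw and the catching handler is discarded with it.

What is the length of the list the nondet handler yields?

Working:
choose[1, 2, 5] @ H3
  branch[0] choose=1:
    emit(1) @ H0 ⇒ out+=1
    H0 returns [1, 0]
    H1 returns [1, 0]
    H2 returns ([1, 0], ())
    H3 returns [([1, 0], ())]
  branch[1] choose=2:
    emit(2) @ H0 ⇒ out+=2
    H0 returns [2, 0]
    H1 returns [2, 0]
    H2 returns ([2, 0], ())
    H3 returns [([2, 0], ())]
  branch[2] choose=5:
    emit(5) @ H0 ⇒ out+=5
    H0 returns [5, 0]
    H1 returns [5, 0]
    H2 returns ([5, 0], ())
    H3 returns [([5, 0], ())]
= [([1, 0], ()), ([2, 0], ()), ([5, 0], ())]

Answer: 3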